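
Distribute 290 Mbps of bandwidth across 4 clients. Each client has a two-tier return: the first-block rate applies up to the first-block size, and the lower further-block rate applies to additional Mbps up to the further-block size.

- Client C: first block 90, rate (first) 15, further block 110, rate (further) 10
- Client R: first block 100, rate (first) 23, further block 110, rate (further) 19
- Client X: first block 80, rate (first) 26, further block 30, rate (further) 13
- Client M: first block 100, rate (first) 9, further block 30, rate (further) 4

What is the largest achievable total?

6470

Treat each block as its own option and order by rate: Client X/tier1 26 > Client R/tier1 23 > Client R/tier2 19 > Client C/tier1 15 > Client X/tier2 13 > Client C/tier2 10 > Client M/tier1 9 > Client M/tier2 4.
Fill Client X tier1 block (80 at 26) — 210 left.
Fill Client R tier1 block (100 at 23) — 110 left.
Client R/tier2 (19): +110 — 0 left.
Total = 26×80 + 23×100 + 19×110 = 6470.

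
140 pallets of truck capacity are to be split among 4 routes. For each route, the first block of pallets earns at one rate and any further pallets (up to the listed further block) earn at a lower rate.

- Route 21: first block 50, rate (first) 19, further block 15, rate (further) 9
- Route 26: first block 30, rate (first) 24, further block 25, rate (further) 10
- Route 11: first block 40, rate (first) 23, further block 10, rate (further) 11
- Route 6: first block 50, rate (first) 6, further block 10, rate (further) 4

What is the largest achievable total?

2800

Treat each block as its own option and order by rate: Route 26/tier1 24 > Route 11/tier1 23 > Route 21/tier1 19 > Route 11/tier2 11 > Route 26/tier2 10 > Route 21/tier2 9 > Route 6/tier1 6 > Route 6/tier2 4.
Route 26 tier1 at 24: fill all 30 ; 110 left.
Route 11 tier1 at 23: fill all 40 ; 70 left.
Route 21 tier1 at 19: fill all 50 ; 20 left.
Fill Route 11 tier2 block (10 at 11) ; 10 left.
Route 26 tier2 at 10: only 10 left, fill 10.
Total = 24×30 + 23×40 + 19×50 + 11×10 + 10×10 = 2800.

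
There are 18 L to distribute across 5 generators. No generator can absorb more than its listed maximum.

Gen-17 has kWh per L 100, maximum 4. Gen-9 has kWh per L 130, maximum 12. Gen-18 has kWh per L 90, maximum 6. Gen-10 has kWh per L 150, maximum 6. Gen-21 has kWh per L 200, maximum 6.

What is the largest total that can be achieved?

2880

Order the generators by kWh per L: Gen-21 200 > Gen-10 150 > Gen-9 130 > Gen-17 100 > Gen-18 90.
Give Gen-21 6 to hit its cap of 6 ; 12 left.
Gen-10: +6 to 6 (cap) ; 6 left.
Gen-9: +6 (room for 12) → 6. Pool exhausted.
Total = 130×6 + 150×6 + 200×6 = 2880.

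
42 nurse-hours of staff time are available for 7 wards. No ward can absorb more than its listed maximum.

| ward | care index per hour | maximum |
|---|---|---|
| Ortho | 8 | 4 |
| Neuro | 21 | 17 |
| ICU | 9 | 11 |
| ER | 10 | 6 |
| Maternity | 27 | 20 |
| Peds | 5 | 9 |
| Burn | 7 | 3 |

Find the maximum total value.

Rank by care index per hour: Maternity 27 > Neuro 21 > ER 10 > ICU 9 > Ortho 8 > Burn 7 > Peds 5.
Maternity takes 20 to reach its cap of 20 → 22 left.
Neuro takes 17 to reach its cap of 17 → 5 left.
ER: +5 (room for 6) → 5. Pool exhausted.
Total = 21×17 + 10×5 + 27×20 = 947.

947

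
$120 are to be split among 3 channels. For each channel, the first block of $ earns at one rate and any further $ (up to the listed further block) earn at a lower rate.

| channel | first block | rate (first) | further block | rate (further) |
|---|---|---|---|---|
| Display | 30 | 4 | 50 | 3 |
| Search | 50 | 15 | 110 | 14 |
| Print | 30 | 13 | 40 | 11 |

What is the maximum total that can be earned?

1730

Rank every tier by rate: Search/tier1 15 > Search/tier2 14 > Print/tier1 13 > Print/tier2 11 > Display/tier1 4 > Display/tier2 3.
Search/tier1 (15): +50 → 70 left.
Search/tier2: +70 of 110 at 14; pool empty.
Total = 15×50 + 14×70 = 1730.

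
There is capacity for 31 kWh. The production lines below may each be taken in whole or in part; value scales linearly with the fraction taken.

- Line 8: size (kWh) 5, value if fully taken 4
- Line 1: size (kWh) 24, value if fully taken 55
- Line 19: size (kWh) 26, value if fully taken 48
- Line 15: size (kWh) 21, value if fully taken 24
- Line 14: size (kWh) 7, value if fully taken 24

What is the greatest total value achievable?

79

Sort by value density: Line 14 24/7≈3.43, Line 1 55/24≈2.29, Line 19 48/26≈1.85, Line 15 24/21≈1.14, Line 8 4/5≈0.8.
Line 14: take in full, 7 kWh for value 24 — 24 left.
Line 1: take in full, 24 kWh for value 55 — 0 left.
Total value = 79.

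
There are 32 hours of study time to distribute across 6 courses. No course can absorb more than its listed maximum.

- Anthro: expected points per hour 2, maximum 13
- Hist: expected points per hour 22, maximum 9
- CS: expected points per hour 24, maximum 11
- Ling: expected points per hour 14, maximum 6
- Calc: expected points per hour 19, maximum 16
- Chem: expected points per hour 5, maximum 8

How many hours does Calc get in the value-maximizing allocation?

12

Highest expected points per hour first: CS 24 > Hist 22 > Calc 19 > Ling 14 > Chem 5 > Anthro 2.
Give CS 11 to hit its cap of 11 — 21 left.
Give Hist 9 to hit its cap of 9 — 12 left.
Calc: +12 (room for 16) → 12. Pool exhausted.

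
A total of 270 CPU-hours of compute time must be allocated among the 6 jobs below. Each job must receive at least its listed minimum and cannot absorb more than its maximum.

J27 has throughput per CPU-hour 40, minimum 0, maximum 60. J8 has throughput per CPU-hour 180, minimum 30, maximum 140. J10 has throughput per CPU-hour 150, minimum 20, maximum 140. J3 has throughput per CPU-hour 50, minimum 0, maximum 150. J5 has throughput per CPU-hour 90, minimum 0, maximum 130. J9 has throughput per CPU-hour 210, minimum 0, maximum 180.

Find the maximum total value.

53400

Meeting every minimum uses 0+30+20+0+0+0 = 50 CPU-hours, leaving 220.
Rank by throughput per CPU-hour: J9 210 > J8 180 > J10 150 > J5 90 > J3 50 > J27 40.
Give J9 180 more to hit its cap of 180 ; 40 left.
J8: +40 (room for 110) → 70. Pool exhausted.
Total = 180×70 + 150×20 + 210×180 = 53400.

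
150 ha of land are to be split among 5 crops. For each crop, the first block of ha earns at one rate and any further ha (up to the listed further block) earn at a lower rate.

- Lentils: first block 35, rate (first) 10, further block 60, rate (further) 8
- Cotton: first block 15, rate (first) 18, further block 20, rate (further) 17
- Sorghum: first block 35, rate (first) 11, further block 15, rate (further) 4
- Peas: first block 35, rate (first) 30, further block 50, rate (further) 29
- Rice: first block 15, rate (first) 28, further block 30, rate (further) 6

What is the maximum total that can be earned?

Order all 10 blocks by rate: Peas/first 30 > Peas/second 29 > Rice/first 28 > Cotton/first 18 > Cotton/second 17 > Sorghum/first 11 > Lentils/first 10 > Lentils/second 8 > Rice/second 6 > Sorghum/second 4.
Fill Peas first block (35 at 30) ; 115 left.
Fill Peas second block (50 at 29) ; 65 left.
Fill Rice first block (15 at 28) ; 50 left.
Fill Cotton first block (15 at 18) ; 35 left.
Cotton second at 17: fill all 20 ; 15 left.
Sorghum/first: +15 of 35 at 11; pool empty.
Total = 30×35 + 29×50 + 28×15 + 18×15 + 17×20 + 11×15 = 3695.

3695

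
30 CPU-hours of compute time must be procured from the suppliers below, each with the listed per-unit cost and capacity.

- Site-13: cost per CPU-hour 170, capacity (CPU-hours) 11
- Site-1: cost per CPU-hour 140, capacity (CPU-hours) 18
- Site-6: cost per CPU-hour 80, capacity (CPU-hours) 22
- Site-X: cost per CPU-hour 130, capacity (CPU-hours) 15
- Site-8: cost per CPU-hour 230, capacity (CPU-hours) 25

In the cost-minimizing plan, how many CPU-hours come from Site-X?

Use suppliers in increasing cost order.
Take 22 from Site-6 at 80 ; need 8 more.
Site-X at 130: take 8 of its 15 ; requirement met.
Site-1, Site-13, Site-8: unused.

8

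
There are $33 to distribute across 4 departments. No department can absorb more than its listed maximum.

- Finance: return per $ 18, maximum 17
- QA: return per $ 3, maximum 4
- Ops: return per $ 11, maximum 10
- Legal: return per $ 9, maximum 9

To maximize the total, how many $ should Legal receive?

6

Highest return per $ first: Finance 18 > Ops 11 > Legal 9 > QA 3.
Finance takes 17 to reach its cap of 17 — 16 left.
Give Ops 10 to hit its cap of 10 — 6 left.
Legal: +6 (room for 9) → 6. Pool exhausted.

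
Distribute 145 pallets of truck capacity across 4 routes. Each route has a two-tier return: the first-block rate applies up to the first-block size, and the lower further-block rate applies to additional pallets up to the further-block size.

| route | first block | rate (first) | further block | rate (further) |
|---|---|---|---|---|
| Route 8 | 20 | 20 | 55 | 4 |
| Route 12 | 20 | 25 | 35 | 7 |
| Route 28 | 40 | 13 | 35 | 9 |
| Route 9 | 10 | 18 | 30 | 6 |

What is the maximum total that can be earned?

Rank every tier by rate: Route 12/first 25 > Route 8/first 20 > Route 9/first 18 > Route 28/first 13 > Route 28/second 9 > Route 12/second 7 > Route 9/second 6 > Route 8/second 4.
Route 12/first (25): +20 — 125 left.
Fill Route 8 first block (20 at 20) — 105 left.
Route 9/first (18): +10 — 95 left.
Route 28 first at 13: fill all 40 — 55 left.
Route 28 second at 9: fill all 35 — 20 left.
Route 12 second at 7: only 20 left, fill 20.
Total = 25×20 + 20×20 + 18×10 + 13×40 + 9×35 + 7×20 = 2055.

2055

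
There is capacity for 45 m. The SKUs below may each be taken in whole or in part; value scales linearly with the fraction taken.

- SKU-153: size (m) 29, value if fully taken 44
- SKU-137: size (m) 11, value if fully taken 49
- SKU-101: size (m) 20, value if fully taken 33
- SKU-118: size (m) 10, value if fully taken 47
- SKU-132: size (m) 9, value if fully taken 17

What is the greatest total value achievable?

Best value per unit of size first: SKU-118 47/10≈4.7, SKU-137 49/11≈4.45, SKU-132 17/9≈1.89, SKU-101 33/20≈1.65, SKU-153 44/29≈1.52.
Take all of SKU-118 (10 m, value 47) — 35 m left.
All 11 m of SKU-137 fit (value 49) — 24 remain.
Take all of SKU-132 (9 m, value 17) — 15 m left.
Only 15 m remain; take 15/20 of SKU-101 for value 33×15/20 = 24.75.
Total value = 137.75.

137.75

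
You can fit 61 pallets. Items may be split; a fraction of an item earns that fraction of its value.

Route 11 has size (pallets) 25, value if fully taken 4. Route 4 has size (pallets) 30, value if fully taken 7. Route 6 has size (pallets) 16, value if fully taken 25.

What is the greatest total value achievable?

Sort by value density: Route 6 25/16≈1.56, Route 4 7/30≈0.233, Route 11 4/25≈0.16.
Route 6: take in full, 16 pallets for value 25 → 45 left.
All 30 pallets of Route 4 fit (value 7) → 15 remain.
15 pallets left: a 15/25 share of Route 11 gives 4×15/25 = 2.4.
Total value = 34.4.

34.4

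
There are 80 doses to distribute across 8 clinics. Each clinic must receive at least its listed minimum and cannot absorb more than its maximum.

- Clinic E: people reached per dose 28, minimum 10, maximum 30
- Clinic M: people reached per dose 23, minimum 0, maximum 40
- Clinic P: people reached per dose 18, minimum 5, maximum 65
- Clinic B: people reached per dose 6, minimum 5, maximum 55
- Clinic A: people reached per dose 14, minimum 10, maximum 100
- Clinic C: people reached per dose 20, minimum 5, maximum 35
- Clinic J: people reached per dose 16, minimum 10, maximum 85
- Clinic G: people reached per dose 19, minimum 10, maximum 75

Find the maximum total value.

Meeting every minimum uses 10+0+5+5+10+5+10+10 = 55 doses, leaving 25.
Highest people reached per dose first: Clinic E 28 > Clinic M 23 > Clinic C 20 > Clinic G 19 > Clinic P 18 > Clinic J 16 > Clinic A 14 > Clinic B 6.
Give Clinic E 20 more to hit its cap of 30 → 5 left.
Only 5 left; Clinic M takes them to reach 5.
Total = 28×30 + 23×5 + 18×5 + 6×5 + 14×10 + 20×5 + 16×10 + 19×10 = 1665.

1665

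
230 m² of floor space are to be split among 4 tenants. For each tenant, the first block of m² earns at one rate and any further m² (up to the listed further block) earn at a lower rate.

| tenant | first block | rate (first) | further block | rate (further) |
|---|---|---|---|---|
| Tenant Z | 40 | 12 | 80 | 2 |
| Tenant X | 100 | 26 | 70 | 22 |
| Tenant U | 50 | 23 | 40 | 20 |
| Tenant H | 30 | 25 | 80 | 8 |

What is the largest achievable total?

Treat each block as its own option and order by rate: Tenant X/first 26 > Tenant H/first 25 > Tenant U/first 23 > Tenant X/second 22 > Tenant U/second 20 > Tenant Z/first 12 > Tenant H/second 8 > Tenant Z/second 2.
Fill Tenant X first block (100 at 26) — 130 left.
Tenant H/first (25): +30 — 100 left.
Tenant U first at 23: fill all 50 — 50 left.
50 remain; put them into Tenant X second at 22.
Total = 26×100 + 25×30 + 23×50 + 22×50 = 5600.

5600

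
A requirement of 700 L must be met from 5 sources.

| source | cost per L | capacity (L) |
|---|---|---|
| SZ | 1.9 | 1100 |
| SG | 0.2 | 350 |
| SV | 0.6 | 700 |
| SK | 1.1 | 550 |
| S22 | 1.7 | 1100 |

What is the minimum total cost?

Cheapest first:
SG (0.2): use full 350 — 350 L to go.
SV at 0.6: take 350 of its 700 — requirement met.
SK, S22, SZ: unused.
Cost = 350×0.2 + 350×0.6 = 280.

280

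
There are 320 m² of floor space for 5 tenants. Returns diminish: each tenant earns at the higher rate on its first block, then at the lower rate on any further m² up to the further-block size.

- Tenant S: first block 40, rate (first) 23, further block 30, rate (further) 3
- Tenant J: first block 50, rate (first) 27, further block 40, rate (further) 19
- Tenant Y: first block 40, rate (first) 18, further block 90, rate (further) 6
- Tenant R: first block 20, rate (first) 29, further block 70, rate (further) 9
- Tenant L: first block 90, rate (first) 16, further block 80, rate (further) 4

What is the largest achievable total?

6130

Treat each block as its own option and order by rate: Tenant R/first 29 > Tenant J/first 27 > Tenant S/first 23 > Tenant J/second 19 > Tenant Y/first 18 > Tenant L/first 16 > Tenant R/second 9 > Tenant Y/second 6 > Tenant L/second 4 > Tenant S/second 3.
Tenant R first at 29: fill all 20 ; 300 left.
Fill Tenant J first block (50 at 27) ; 250 left.
Fill Tenant S first block (40 at 23) ; 210 left.
Tenant J second at 19: fill all 40 ; 170 left.
Fill Tenant Y first block (40 at 18) ; 130 left.
Tenant L first at 16: fill all 90 ; 40 left.
40 remain; put them into Tenant R second at 9.
Total = 29×20 + 27×50 + 23×40 + 19×40 + 18×40 + 16×90 + 9×40 = 6130.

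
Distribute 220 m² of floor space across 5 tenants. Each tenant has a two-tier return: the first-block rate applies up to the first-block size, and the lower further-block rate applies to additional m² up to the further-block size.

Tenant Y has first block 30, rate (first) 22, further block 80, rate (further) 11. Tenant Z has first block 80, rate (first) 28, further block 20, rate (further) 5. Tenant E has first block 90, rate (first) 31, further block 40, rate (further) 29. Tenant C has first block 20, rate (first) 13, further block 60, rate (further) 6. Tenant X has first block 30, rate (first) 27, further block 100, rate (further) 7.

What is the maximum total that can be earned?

6460

Treat each block as its own option and order by rate: Tenant E/T1 31 > Tenant E/T2 29 > Tenant Z/T1 28 > Tenant X/T1 27 > Tenant Y/T1 22 > Tenant C/T1 13 > Tenant Y/T2 11 > Tenant X/T2 7 > Tenant C/T2 6 > Tenant Z/T2 5.
Tenant E/T1 (31): +90 → 130 left.
Fill Tenant E T2 block (40 at 29) → 90 left.
Tenant Z/T1 (28): +80 → 10 left.
Tenant X T1 at 27: only 10 left, fill 10.
Total = 31×90 + 29×40 + 28×80 + 27×10 = 6460.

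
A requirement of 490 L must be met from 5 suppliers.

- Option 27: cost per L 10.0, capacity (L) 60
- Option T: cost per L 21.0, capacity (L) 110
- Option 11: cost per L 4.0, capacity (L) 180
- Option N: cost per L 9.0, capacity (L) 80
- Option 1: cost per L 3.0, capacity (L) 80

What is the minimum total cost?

4170

Cheapest first:
Option 1 (3.0): use full 80 → 410 L to go.
Option 11 (4.0): use full 180 → 230 L to go.
Option N (9.0): use full 80 → 150 L to go.
Take 60 from Option 27 at 10.0 → need 90 more.
Option T at 21.0: take 90 of its 110 → requirement met.
Cost = 80×3.0 + 180×4.0 + 80×9.0 + 60×10.0 + 90×21.0 = 4170.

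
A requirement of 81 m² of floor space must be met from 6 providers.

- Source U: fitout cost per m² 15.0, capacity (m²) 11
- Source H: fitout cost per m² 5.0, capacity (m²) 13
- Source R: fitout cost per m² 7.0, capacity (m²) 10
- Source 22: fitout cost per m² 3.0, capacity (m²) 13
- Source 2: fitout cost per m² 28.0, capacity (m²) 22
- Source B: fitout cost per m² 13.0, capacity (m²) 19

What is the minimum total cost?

1006

Cheapest first:
Source 22 (3.0): use full 13 ; 68 m² to go.
Take 13 from Source H at 5.0 ; need 55 more.
Source R at 7.0: take all 10 m² ; 45 still needed.
Source B at 13.0: take all 19 m² ; 26 still needed.
Source U at 15.0: take all 11 m² ; 15 still needed.
Source 2 (28.0): take the remaining 15 ; done.
Cost = 13×3.0 + 13×5.0 + 10×7.0 + 19×13.0 + 11×15.0 + 15×28.0 = 1006.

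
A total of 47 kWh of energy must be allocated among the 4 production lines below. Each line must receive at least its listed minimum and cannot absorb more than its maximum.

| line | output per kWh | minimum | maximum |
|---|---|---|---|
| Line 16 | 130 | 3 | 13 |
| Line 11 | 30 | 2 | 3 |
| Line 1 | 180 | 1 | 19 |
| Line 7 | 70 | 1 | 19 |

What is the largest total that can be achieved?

6080

Meeting every minimum uses 3+2+1+1 = 7 kWh, leaving 40.
Order the production lines by output per kWh: Line 1 180 > Line 16 130 > Line 7 70 > Line 11 30.
Line 1 takes 18 more to reach its cap of 19 ; 22 left.
Line 16 takes 10 more to reach its cap of 13 ; 12 left.
Only 12 left; Line 7 takes them to reach 13.
Total = 130×13 + 30×2 + 180×19 + 70×13 = 6080.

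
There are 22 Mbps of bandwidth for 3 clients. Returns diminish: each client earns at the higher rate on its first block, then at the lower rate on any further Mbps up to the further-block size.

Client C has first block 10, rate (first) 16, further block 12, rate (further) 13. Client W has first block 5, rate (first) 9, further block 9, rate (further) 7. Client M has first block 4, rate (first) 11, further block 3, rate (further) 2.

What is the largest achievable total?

Order all 6 blocks by rate: Client C/first 16 > Client C/second 13 > Client M/first 11 > Client W/first 9 > Client W/second 7 > Client M/second 2.
Client C/first (16): +10 — 12 left.
Fill Client C second block (12 at 13) — 0 left.
Total = 16×10 + 13×12 = 316.

316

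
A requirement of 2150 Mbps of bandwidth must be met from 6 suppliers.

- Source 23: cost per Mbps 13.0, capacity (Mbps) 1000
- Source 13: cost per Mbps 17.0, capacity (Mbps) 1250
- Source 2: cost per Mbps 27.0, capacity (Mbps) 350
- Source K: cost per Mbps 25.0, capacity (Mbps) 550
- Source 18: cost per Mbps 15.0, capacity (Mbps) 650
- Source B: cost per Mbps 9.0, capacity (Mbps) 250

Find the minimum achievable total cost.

Cheapest first:
Take 250 from Source B at 9.0 ; need 1900 more.
Source 23 (13.0): use full 1000 ; 900 Mbps to go.
Source 18 (15.0): use full 650 ; 250 Mbps to go.
Source 13 at 17.0: take 250 of its 1250 ; requirement met.
Source K, Source 2: unused.
Cost = 250×9.0 + 1000×13.0 + 650×15.0 + 250×17.0 = 29250.

29250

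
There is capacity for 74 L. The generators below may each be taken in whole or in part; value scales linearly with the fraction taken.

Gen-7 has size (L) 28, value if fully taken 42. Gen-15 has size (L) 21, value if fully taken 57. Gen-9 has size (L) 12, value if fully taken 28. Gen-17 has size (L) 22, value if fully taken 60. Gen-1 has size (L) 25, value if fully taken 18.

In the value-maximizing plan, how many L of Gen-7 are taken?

19

Rank by value-to-size ratio: Gen-17 60/22≈2.73, Gen-15 57/21≈2.71, Gen-9 28/12≈2.33, Gen-7 42/28≈1.5, Gen-1 18/25≈0.72.
All 22 L of Gen-17 fit (value 60) → 52 remain.
Take all of Gen-15 (21 L, value 57) → 31 L left.
Take all of Gen-9 (12 L, value 28) → 19 L left.
Only 19 L remain; take 19/28 of Gen-7 for value 42×19/28 = 28.5.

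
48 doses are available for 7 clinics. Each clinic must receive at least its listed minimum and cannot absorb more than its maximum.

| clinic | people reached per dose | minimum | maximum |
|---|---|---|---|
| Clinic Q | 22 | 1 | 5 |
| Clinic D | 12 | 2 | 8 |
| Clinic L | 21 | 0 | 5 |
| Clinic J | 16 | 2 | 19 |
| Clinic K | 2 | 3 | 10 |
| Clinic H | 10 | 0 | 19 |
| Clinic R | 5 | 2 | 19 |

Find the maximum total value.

Meeting every minimum uses 1+2+0+2+3+0+2 = 10 doses, leaving 38.
Rank by people reached per dose: Clinic Q 22 > Clinic L 21 > Clinic J 16 > Clinic D 12 > Clinic H 10 > Clinic R 5 > Clinic K 2.
Clinic Q: +4 to 5 (cap) — 34 left.
Clinic L takes 5 more to reach its cap of 5 — 29 left.
Clinic J takes 17 more to reach its cap of 19 — 12 left.
Clinic D: +6 to 8 (cap) — 6 left.
Clinic H: +6 (room for 19) → 6. Pool exhausted.
Total = 22×5 + 12×8 + 21×5 + 16×19 + 2×3 + 10×6 + 5×2 = 691.

691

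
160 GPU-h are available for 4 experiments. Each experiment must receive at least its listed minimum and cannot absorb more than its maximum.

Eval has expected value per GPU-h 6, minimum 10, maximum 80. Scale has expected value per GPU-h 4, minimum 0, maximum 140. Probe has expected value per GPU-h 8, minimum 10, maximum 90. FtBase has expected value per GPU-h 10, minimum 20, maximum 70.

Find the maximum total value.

Meeting every minimum uses 10+0+10+20 = 40 GPU-h, leaving 120.
Highest expected value per GPU-h first: FtBase 10 > Probe 8 > Eval 6 > Scale 4.
FtBase takes 50 more to reach its cap of 70 → 70 left.
Probe has room for 80 more but only 70 remain, so it gets 80.
Total = 6×10 + 8×80 + 10×70 = 1400.

1400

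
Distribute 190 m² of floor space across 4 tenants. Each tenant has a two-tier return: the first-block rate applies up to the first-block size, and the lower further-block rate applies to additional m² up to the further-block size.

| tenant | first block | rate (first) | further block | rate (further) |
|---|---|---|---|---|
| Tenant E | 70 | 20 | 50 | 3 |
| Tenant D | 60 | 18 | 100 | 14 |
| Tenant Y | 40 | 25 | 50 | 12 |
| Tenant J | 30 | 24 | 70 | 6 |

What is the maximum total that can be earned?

4020

Rank every tier by rate: Tenant Y/T1 25 > Tenant J/T1 24 > Tenant E/T1 20 > Tenant D/T1 18 > Tenant D/T2 14 > Tenant Y/T2 12 > Tenant J/T2 6 > Tenant E/T2 3.
Tenant Y T1 at 25: fill all 40 → 150 left.
Fill Tenant J T1 block (30 at 24) → 120 left.
Tenant E T1 at 20: fill all 70 → 50 left.
50 remain; put them into Tenant D T1 at 18.
Total = 25×40 + 24×30 + 20×70 + 18×50 = 4020.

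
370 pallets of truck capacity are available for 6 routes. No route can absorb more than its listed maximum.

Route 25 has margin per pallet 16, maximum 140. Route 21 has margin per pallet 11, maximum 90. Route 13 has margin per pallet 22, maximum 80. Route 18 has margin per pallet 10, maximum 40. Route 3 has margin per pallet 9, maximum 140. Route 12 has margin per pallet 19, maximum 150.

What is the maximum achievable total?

6850

Highest margin per pallet first: Route 13 22 > Route 12 19 > Route 25 16 > Route 21 11 > Route 18 10 > Route 3 9.
Route 13: +80 to 80 (cap) → 290 left.
Route 12: +150 to 150 (cap) → 140 left.
Route 25: +140 to 140 (cap) → 0 left.
Total = 16×140 + 22×80 + 19×150 = 6850.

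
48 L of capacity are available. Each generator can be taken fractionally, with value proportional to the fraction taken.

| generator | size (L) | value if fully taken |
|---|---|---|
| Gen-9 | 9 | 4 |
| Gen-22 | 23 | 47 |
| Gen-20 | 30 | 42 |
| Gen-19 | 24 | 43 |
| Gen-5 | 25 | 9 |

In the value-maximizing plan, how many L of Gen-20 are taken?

1

Best value per unit of size first: Gen-22 47/23≈2.04, Gen-19 43/24≈1.79, Gen-20 42/30≈1.4, Gen-9 4/9≈0.444, Gen-5 9/25≈0.36.
Gen-22: take in full, 23 L for value 47 — 25 left.
Gen-19: take in full, 24 L for value 43 — 1 left.
1 L left: a 1/30 share of Gen-20 gives 42×1/30 = 1.4.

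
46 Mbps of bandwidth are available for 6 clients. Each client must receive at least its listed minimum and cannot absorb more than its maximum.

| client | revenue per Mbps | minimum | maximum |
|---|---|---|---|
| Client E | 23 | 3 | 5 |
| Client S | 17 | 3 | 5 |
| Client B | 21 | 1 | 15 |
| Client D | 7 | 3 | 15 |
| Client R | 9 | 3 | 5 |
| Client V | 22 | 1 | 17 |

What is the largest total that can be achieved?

Meeting every minimum uses 3+3+1+3+3+1 = 14 Mbps, leaving 32.
Highest revenue per Mbps first: Client E 23 > Client V 22 > Client B 21 > Client S 17 > Client R 9 > Client D 7.
Give Client E 2 more to hit its cap of 5 — 30 left.
Client V takes 16 more to reach its cap of 17 — 14 left.
Client B takes 14 more to reach its cap of 15 — 0 left.
Total = 23×5 + 17×3 + 21×15 + 7×3 + 9×3 + 22×17 = 903.

903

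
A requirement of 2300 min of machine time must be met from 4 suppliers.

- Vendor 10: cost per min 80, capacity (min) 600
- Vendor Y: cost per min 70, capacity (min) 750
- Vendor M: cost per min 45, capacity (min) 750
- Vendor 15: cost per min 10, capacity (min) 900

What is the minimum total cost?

Use suppliers in increasing cost order.
Take 900 from Vendor 15 at 10 — need 1400 more.
Take 750 from Vendor M at 45 — need 650 more.
Vendor Y (70): take the remaining 650 — done.
Vendor 10: unused.
Cost = 900×10 + 750×45 + 650×70 = 88250.

88250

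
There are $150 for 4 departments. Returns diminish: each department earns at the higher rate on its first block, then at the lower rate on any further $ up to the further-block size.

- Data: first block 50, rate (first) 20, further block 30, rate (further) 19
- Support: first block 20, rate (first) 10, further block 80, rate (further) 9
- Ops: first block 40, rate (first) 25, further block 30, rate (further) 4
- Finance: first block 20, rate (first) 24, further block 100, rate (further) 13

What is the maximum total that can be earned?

Rank every tier by rate: Ops/tier1 25 > Finance/tier1 24 > Data/tier1 20 > Data/tier2 19 > Finance/tier2 13 > Support/tier1 10 > Support/tier2 9 > Ops/tier2 4.
Fill Ops tier1 block (40 at 25) → 110 left.
Finance/tier1 (24): +20 → 90 left.
Data tier1 at 20: fill all 50 → 40 left.
Data/tier2 (19): +30 → 10 left.
Finance/tier2: +10 of 100 at 13; pool empty.
Total = 25×40 + 24×20 + 20×50 + 19×30 + 13×10 = 3180.

3180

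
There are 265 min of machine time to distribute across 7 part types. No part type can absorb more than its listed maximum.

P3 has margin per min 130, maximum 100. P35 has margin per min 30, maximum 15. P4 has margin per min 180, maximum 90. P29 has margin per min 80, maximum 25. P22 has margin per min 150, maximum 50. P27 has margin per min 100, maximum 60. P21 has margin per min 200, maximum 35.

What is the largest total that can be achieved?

Rank by margin per min: P21 200 > P4 180 > P22 150 > P3 130 > P27 100 > P29 80 > P35 30.
Give P21 35 to hit its cap of 35 ; 230 left.
Give P4 90 to hit its cap of 90 ; 140 left.
Give P22 50 to hit its cap of 50 ; 90 left.
Only 90 left; P3 takes them to reach 90.
Total = 130×90 + 180×90 + 150×50 + 200×35 = 42400.

42400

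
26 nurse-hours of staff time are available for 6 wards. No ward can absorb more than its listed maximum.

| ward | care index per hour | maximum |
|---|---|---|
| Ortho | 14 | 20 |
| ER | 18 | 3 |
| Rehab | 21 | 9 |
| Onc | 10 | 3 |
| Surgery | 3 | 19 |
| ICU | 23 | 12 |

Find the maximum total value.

Order the wards by care index per hour: ICU 23 > Rehab 21 > ER 18 > Ortho 14 > Onc 10 > Surgery 3.
ICU takes 12 to reach its cap of 12 — 14 left.
Rehab: +9 to 9 (cap) — 5 left.
Give ER 3 to hit its cap of 3 — 2 left.
Only 2 left; Ortho takes them to reach 2.
Total = 14×2 + 18×3 + 21×9 + 23×12 = 547.

547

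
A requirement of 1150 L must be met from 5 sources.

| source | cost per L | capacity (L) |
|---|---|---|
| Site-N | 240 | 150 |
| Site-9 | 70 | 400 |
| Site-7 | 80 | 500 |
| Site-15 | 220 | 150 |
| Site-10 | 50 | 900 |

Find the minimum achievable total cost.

Fill from the cheapest source first.
Take 900 from Site-10 at 50 → need 250 more.
Site-9 at 70: take 250 of its 400 → requirement met.
Site-7, Site-15, Site-N: unused.
Cost = 900×50 + 250×70 = 62500.

62500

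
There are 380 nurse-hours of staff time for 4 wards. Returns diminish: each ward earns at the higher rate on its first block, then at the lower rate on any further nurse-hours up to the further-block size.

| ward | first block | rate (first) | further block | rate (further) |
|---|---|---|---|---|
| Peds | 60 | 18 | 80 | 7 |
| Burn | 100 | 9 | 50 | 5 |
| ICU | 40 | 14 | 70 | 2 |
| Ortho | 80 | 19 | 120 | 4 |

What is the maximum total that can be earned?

4720

Rank every tier by rate: Ortho/tier1 19 > Peds/tier1 18 > ICU/tier1 14 > Burn/tier1 9 > Peds/tier2 7 > Burn/tier2 5 > Ortho/tier2 4 > ICU/tier2 2.
Ortho/tier1 (19): +80 → 300 left.
Peds/tier1 (18): +60 → 240 left.
ICU/tier1 (14): +40 → 200 left.
Burn/tier1 (9): +100 → 100 left.
Peds tier2 at 7: fill all 80 → 20 left.
Burn tier2 at 5: only 20 left, fill 20.
Total = 19×80 + 18×60 + 14×40 + 9×100 + 7×80 + 5×20 = 4720.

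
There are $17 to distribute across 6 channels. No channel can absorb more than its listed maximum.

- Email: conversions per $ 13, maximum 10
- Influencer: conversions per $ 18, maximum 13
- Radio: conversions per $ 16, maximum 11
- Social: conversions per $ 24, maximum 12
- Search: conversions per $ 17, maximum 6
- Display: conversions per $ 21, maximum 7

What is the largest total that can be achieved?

Rank by conversions per $: Social 24 > Display 21 > Influencer 18 > Search 17 > Radio 16 > Email 13.
Social: +12 to 12 (cap) ; 5 left.
Display has room for 7 but only 5 remain, so it gets 5.
Total = 24×12 + 21×5 = 393.

393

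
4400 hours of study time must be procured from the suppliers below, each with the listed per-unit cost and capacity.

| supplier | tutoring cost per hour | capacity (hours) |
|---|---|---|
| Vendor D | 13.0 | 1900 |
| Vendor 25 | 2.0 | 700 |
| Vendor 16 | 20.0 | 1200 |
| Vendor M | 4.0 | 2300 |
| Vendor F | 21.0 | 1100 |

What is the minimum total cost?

Fill from the cheapest supplier first.
Take 700 from Vendor 25 at 2.0 ; need 3700 more.
Vendor M at 4.0: take all 2300 hours ; 1400 still needed.
Take 1400 from Vendor D at 13.0 to finish.
Vendor 16, Vendor F: unused.
Cost = 700×2.0 + 2300×4.0 + 1400×13.0 = 28800.

28800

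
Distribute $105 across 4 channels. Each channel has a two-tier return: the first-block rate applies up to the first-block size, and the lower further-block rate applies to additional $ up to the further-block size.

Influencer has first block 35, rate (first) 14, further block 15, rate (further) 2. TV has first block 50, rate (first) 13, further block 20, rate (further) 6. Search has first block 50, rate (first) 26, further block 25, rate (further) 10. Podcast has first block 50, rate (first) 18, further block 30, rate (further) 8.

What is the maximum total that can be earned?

Treat each block as its own option and order by rate: Search/tier1 26 > Podcast/tier1 18 > Influencer/tier1 14 > TV/tier1 13 > Search/tier2 10 > Podcast/tier2 8 > TV/tier2 6 > Influencer/tier2 2.
Search/tier1 (26): +50 → 55 left.
Podcast tier1 at 18: fill all 50 → 5 left.
5 remain; put them into Influencer tier1 at 14.
Total = 26×50 + 18×50 + 14×5 = 2270.

2270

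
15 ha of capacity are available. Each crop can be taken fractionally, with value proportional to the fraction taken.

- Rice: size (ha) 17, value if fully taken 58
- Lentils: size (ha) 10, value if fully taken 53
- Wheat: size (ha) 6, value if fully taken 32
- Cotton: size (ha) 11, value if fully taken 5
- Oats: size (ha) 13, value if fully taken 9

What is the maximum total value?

79.7

Sort by value density: Wheat 32/6≈5.33, Lentils 53/10≈5.3, Rice 58/17≈3.41, Oats 9/13≈0.692, Cotton 5/11≈0.455.
Take all of Wheat (6 ha, value 32) — 9 ha left.
Only 9 ha remain; take 9/10 of Lentils for value 53×9/10 = 47.7.
Total value = 79.7.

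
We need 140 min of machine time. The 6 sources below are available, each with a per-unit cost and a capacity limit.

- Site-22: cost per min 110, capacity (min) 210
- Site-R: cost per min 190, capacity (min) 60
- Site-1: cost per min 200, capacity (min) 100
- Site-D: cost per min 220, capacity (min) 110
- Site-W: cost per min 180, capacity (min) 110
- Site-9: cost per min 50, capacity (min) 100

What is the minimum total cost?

Cheapest first:
Site-9 at 50: take all 100 min — 40 still needed.
Site-22 (110): take the remaining 40 — done.
Site-W, Site-R, Site-1, Site-D: unused.
Cost = 100×50 + 40×110 = 9400.

9400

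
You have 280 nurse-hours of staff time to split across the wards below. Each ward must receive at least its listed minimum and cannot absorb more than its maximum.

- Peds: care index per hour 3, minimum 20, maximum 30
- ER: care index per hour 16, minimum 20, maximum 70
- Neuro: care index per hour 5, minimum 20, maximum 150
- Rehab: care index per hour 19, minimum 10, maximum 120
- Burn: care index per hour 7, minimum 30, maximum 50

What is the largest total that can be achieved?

Meeting every minimum uses 20+20+20+10+30 = 100 nurse-hours, leaving 180.
Highest care index per hour first: Rehab 19 > ER 16 > Burn 7 > Neuro 5 > Peds 3.
Rehab: +110 to 120 (cap) — 70 left.
Give ER 50 more to hit its cap of 70 — 20 left.
Give Burn 20 more to hit its cap of 50 — 0 left.
Total = 3×20 + 16×70 + 5×20 + 19×120 + 7×50 = 3910.

3910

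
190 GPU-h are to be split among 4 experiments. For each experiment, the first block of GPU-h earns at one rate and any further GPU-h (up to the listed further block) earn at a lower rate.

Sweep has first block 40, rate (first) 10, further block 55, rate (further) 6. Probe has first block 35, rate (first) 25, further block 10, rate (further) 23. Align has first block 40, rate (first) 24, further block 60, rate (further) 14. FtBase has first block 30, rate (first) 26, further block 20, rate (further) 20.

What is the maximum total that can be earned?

4015

Order all 8 blocks by rate: FtBase/tier1 26 > Probe/tier1 25 > Align/tier1 24 > Probe/tier2 23 > FtBase/tier2 20 > Align/tier2 14 > Sweep/tier1 10 > Sweep/tier2 6.
FtBase/tier1 (26): +30 ; 160 left.
Probe tier1 at 25: fill all 35 ; 125 left.
Fill Align tier1 block (40 at 24) ; 85 left.
Probe/tier2 (23): +10 ; 75 left.
Fill FtBase tier2 block (20 at 20) ; 55 left.
Align/tier2: +55 of 60 at 14; pool empty.
Total = 26×30 + 25×35 + 24×40 + 23×10 + 20×20 + 14×55 = 4015.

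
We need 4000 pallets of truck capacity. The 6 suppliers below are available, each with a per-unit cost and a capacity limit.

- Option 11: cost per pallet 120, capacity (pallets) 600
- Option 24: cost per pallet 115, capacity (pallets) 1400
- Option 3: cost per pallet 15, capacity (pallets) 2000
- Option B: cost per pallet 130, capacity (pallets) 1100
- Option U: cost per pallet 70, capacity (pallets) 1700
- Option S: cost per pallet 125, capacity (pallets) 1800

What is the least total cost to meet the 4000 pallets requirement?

Cheapest first:
Option 3 at 15: take all 2000 pallets ; 2000 still needed.
Option U (70): use full 1700 ; 300 pallets to go.
Option 24 at 115: take 300 of its 1400 ; requirement met.
Option 11, Option S, Option B: unused.
Cost = 2000×15 + 1700×70 + 300×115 = 183500.

183500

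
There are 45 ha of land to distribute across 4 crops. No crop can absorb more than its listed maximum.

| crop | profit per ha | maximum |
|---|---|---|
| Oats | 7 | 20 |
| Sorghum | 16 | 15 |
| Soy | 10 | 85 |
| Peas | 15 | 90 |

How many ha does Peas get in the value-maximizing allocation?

30

Order the crops by profit per ha: Sorghum 16 > Peas 15 > Soy 10 > Oats 7.
Give Sorghum 15 to hit its cap of 15 ; 30 left.
Peas: +30 (room for 90) → 30. Pool exhausted.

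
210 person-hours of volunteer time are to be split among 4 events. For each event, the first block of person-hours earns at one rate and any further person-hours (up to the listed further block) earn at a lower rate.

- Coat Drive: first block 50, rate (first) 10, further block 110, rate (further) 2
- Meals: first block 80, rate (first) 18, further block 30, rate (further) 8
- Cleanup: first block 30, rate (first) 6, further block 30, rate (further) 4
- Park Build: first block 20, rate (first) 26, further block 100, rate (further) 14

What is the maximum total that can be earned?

3460

Rank every tier by rate: Park Build/first 26 > Meals/first 18 > Park Build/second 14 > Coat Drive/first 10 > Meals/second 8 > Cleanup/first 6 > Cleanup/second 4 > Coat Drive/second 2.
Fill Park Build first block (20 at 26) ; 190 left.
Fill Meals first block (80 at 18) ; 110 left.
Park Build/second (14): +100 ; 10 left.
10 remain; put them into Coat Drive first at 10.
Total = 26×20 + 18×80 + 14×100 + 10×10 = 3460.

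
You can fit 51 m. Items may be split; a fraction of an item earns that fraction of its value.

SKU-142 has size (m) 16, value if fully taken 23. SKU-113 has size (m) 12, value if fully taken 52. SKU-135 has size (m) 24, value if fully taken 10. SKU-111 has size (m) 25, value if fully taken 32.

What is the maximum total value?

Rank by value-to-size ratio: SKU-113 52/12≈4.33, SKU-142 23/16≈1.44, SKU-111 32/25≈1.28, SKU-135 10/24≈0.417.
All 12 m of SKU-113 fit (value 52) → 39 remain.
All 16 m of SKU-142 fit (value 23) → 23 remain.
Only 23 m remain; take 23/25 of SKU-111 for value 32×23/25 = 29.44.
Total value = 104.44.

104.44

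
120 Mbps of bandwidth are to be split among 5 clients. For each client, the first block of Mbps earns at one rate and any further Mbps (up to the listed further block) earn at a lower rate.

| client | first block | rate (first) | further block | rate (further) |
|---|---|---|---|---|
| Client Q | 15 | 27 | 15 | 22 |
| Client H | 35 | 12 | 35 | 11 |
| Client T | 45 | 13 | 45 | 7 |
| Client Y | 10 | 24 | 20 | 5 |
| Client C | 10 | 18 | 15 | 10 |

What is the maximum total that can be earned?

2040

Rank every tier by rate: Client Q/first 27 > Client Y/first 24 > Client Q/second 22 > Client C/first 18 > Client T/first 13 > Client H/first 12 > Client H/second 11 > Client C/second 10 > Client T/second 7 > Client Y/second 5.
Client Q/first (27): +15 ; 105 left.
Fill Client Y first block (10 at 24) ; 95 left.
Client Q/second (22): +15 ; 80 left.
Client C first at 18: fill all 10 ; 70 left.
Fill Client T first block (45 at 13) ; 25 left.
Client H first at 12: only 25 left, fill 25.
Total = 27×15 + 24×10 + 22×15 + 18×10 + 13×45 + 12×25 = 2040.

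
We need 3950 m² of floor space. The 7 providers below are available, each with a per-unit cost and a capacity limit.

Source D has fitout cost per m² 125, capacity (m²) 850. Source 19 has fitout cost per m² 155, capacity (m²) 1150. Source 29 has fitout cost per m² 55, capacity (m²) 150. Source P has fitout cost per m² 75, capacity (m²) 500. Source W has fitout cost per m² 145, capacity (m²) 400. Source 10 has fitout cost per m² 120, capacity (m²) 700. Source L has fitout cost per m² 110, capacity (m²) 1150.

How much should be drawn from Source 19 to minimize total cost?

Cheapest first:
Take 150 from Source 29 at 55 ; need 3800 more.
Take 500 from Source P at 75 ; need 3300 more.
Source L at 110: take all 1150 m² ; 2150 still needed.
Take 700 from Source 10 at 120 ; need 1450 more.
Take 850 from Source D at 125 ; need 600 more.
Take 400 from Source W at 145 ; need 200 more.
Source 19 at 155: take 200 of its 1150 ; requirement met.

200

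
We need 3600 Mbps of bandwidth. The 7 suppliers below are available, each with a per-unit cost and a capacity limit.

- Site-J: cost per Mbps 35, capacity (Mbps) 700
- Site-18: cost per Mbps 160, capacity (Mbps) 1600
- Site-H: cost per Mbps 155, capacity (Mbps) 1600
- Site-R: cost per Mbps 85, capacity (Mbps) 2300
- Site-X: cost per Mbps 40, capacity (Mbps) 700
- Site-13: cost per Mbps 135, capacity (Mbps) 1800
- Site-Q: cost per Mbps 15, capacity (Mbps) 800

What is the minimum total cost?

183500

Fill from the cheapest supplier first.
Site-Q at 15: take all 800 Mbps ; 2800 still needed.
Take 700 from Site-J at 35 ; need 2100 more.
Take 700 from Site-X at 40 ; need 1400 more.
Take 1400 from Site-R at 85 to finish.
Site-13, Site-H, Site-18: unused.
Cost = 800×15 + 700×35 + 700×40 + 1400×85 = 183500.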